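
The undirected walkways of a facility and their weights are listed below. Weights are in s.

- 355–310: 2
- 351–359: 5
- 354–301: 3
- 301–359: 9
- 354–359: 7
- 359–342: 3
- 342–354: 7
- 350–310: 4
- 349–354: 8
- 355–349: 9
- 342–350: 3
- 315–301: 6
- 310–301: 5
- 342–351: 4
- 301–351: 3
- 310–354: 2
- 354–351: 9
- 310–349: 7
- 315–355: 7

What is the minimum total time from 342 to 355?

9 s

Running Dijkstra from 342:
342: 0
359: 3  (via 342)
350: 3  (via 342)
351: 4  (via 342)
301: 7  (via 351)
310: 7  (via 350)
354: 7  (via 342)
355: 9  (via 310)
Shortest route: 342 → 350 → 310 → 355 = 9 s.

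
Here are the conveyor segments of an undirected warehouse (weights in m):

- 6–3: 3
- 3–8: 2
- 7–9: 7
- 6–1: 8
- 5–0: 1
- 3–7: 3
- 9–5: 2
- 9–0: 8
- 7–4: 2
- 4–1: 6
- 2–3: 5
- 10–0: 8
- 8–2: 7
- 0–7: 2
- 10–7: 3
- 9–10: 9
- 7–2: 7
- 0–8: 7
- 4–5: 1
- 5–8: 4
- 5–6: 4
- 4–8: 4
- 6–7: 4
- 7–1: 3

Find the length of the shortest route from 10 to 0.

5 m

Running Dijkstra from 10:
10: 0
7: 3  (via 10)
0: 5  (via 7)
Shortest route: 10 → 7 → 0 = 5 m.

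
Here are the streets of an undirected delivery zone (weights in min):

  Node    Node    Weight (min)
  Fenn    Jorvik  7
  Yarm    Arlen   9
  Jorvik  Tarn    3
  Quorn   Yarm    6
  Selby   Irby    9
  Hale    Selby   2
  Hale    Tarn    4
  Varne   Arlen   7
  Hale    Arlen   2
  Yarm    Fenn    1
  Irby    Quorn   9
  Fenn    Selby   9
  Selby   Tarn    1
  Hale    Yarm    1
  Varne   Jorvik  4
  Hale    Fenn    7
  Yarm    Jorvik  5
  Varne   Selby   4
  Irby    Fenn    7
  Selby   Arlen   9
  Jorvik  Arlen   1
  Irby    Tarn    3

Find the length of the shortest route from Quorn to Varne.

13 min

Running Dijkstra from Quorn:
Quorn: 0
Yarm: 6  (via Quorn)
Hale: 7  (via Yarm)
Fenn: 7  (via Yarm)
Selby: 9  (via Hale)
Irby: 9  (via Quorn)
Arlen: 9  (via Hale)
Tarn: 10  (via Selby)
Jorvik: 10  (via Arlen)
Varne: 13  (via Selby)
Shortest route: Quorn–Yarm–Hale–Selby–Varne = 13 min.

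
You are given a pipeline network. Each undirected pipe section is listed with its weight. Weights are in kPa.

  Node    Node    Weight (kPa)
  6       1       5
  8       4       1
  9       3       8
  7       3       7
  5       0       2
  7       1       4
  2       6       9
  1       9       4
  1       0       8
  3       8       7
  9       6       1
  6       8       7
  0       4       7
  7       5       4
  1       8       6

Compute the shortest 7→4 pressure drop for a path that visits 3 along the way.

Shortest 7→3: 7–3 = 7
Best 3 to 4: 3–8–4 costing 8
Total via 3: 7 + 8 = 15 kPa.

15 kPa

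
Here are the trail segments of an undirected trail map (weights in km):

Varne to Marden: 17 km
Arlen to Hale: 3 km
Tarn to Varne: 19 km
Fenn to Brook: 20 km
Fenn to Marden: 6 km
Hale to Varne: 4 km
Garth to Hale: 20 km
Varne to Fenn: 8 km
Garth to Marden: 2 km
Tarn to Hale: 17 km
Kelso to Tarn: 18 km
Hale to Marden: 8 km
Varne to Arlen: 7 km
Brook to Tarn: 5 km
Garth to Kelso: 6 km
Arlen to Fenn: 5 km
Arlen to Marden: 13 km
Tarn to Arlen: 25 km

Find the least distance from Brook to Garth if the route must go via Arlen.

38 km

Shortest Brook→Arlen: Brook → Fenn → Arlen = 25
Best Arlen to Garth: Arlen → Hale → Marden → Garth costing 13
Total via Arlen: 25 + 13 = 38 km.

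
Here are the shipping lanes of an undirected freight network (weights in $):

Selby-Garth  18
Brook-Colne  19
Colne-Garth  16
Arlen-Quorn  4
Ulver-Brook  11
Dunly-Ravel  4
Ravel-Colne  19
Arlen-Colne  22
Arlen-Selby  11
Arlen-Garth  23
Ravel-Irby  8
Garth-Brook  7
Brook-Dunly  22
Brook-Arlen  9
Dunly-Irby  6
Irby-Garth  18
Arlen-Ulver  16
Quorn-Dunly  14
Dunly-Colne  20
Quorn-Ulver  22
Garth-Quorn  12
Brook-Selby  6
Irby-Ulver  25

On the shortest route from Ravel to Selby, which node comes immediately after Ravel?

Dunly

Compare a few routes:
Ravel–Dunly–Brook–Selby: 4+22+6 = 32
Ravel–Dunly–Quorn–Arlen–Selby: 4+14+4+11 = 33
Cheapest is Ravel–Dunly–Brook–Selby at $32.
So from Ravel the first move is to Dunly.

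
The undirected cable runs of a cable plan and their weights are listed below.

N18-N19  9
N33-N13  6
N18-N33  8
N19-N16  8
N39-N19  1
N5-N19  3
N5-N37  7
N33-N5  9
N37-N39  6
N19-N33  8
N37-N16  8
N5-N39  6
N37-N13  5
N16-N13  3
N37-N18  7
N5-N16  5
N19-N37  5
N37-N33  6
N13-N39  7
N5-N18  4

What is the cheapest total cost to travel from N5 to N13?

Candidate routes:
N5 → N19 → N39 → N13: 3+1+7 = 11
N5 → N16 → N13: 5+3 = 8
Cheapest is N5 → N16 → N13 at 8.

8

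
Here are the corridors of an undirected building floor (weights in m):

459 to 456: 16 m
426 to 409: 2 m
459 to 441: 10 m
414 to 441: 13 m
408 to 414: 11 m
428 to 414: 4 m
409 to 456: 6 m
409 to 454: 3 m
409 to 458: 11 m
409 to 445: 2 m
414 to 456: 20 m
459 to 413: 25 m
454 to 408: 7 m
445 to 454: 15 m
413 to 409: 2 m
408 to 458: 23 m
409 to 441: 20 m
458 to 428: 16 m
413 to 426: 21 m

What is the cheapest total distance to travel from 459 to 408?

32 m

Settle nodes by increasing distance from 459:
459: 0
441: 10  (via 459)
456: 16  (via 459)
409: 22  (via 456)
414: 23  (via 441)
413: 24  (via 409)
426: 24  (via 409)
445: 24  (via 409)
454: 25  (via 409)
428: 27  (via 414)
408: 32  (via 454)
Shortest route: 459 → 456 → 409 → 454 → 408 = 32 m.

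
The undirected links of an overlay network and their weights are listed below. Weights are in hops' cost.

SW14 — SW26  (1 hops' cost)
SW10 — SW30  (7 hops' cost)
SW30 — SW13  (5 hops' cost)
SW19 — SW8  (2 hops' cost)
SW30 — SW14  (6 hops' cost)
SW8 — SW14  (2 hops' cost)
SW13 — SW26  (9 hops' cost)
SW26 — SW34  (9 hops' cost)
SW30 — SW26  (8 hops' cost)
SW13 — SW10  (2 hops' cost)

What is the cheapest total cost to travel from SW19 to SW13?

14 hops' cost

Running Dijkstra from SW19:
SW19: 0
SW8: 2  (via SW19)
SW14: 4  (via SW8)
SW26: 5  (via SW14)
SW30: 10  (via SW14)
SW13: 14  (via SW26)
Shortest route: SW19–SW8–SW14–SW26–SW13 = 14 hops' cost.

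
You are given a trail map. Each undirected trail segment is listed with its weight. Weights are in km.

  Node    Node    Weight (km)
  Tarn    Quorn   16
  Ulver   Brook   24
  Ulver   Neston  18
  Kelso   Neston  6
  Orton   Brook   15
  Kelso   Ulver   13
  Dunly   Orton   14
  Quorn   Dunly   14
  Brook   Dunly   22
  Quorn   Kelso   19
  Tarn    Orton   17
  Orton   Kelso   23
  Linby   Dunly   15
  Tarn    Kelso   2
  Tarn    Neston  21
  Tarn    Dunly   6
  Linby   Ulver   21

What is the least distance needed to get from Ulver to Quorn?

31 km

Compare a few routes:
Ulver - Kelso - Tarn - Dunly - Quorn: 13+2+6+14 = 35
Ulver - Kelso - Tarn - Quorn: 13+2+16 = 31
Ulver - Kelso - Quorn: 13+19 = 32
The minimum is 31 km via Ulver - Kelso - Tarn - Quorn.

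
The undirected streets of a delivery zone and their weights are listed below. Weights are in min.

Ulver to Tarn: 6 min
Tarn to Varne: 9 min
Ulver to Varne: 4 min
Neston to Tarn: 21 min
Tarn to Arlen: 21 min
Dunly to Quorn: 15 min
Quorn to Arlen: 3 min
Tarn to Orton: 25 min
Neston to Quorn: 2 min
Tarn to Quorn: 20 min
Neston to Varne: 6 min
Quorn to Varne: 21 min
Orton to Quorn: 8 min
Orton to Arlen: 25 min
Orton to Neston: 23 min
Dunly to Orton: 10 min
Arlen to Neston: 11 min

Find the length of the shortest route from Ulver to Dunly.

Shortest distances from Ulver:
Ulver: 0
Varne: 4  (via Ulver)
Tarn: 6  (via Ulver)
Neston: 10  (via Varne)
Quorn: 12  (via Neston)
Arlen: 15  (via Quorn)
Orton: 20  (via Quorn)
Dunly: 27  (via Quorn)
Shortest route: Ulver → Varne → Neston → Quorn → Dunly = 27 min.

27 min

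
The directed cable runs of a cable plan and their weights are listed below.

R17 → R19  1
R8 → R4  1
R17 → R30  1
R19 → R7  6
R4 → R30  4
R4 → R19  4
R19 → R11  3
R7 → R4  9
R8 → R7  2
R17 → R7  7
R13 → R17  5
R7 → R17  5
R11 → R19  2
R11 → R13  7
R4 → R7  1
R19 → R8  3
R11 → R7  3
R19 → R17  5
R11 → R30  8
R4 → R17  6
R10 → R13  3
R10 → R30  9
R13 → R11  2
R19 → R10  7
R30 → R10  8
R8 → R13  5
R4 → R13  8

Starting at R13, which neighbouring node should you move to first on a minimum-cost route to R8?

R11

Enumerating some paths:
R13 - R11 - R19 - R8: 2+2+3 = 7
R13 - R17 - R19 - R8: 5+1+3 = 9
The minimum is 7 via R13 - R11 - R19 - R8.
So from R13 the first move is to R11.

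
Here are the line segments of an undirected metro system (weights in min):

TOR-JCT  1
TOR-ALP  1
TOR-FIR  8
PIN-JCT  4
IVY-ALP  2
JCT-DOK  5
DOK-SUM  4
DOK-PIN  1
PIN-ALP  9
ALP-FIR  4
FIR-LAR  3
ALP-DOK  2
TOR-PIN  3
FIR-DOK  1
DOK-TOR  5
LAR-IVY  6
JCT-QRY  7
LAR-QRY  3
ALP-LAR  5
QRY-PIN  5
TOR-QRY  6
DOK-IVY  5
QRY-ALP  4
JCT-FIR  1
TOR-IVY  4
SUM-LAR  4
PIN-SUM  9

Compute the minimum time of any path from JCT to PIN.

3 min

Running Dijkstra from JCT:
JCT: 0
TOR: 1  (via JCT)
FIR: 1  (via JCT)
ALP: 2  (via TOR)
DOK: 2  (via FIR)
PIN: 3  (via DOK)
Shortest route: JCT → FIR → DOK → PIN = 3 min.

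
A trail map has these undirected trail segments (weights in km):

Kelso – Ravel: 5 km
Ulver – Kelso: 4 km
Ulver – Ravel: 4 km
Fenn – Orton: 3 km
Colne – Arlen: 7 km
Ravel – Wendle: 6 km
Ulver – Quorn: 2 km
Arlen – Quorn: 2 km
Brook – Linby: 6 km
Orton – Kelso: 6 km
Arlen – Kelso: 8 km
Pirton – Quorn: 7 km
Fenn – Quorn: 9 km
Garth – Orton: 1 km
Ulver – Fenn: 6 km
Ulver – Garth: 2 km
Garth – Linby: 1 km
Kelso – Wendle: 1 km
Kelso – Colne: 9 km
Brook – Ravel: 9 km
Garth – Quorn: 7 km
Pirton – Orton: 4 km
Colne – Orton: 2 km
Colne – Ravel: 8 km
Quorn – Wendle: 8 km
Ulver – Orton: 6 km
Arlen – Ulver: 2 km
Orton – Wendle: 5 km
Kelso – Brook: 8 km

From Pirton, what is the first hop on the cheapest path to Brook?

Compare a few routes:
Pirton–Orton–Garth–Linby–Brook: 4+1+1+6 = 12
Pirton–Quorn–Ulver–Garth–Linby–Brook: 7+2+2+1+6 = 18
Pirton–Orton–Kelso–Brook: 4+6+8 = 18
Pirton–Orton–Wendle–Kelso–Brook: 4+5+1+8 = 18
Cheapest is Pirton–Orton–Garth–Linby–Brook at 12 km.
So from Pirton the first move is to Orton.

Orton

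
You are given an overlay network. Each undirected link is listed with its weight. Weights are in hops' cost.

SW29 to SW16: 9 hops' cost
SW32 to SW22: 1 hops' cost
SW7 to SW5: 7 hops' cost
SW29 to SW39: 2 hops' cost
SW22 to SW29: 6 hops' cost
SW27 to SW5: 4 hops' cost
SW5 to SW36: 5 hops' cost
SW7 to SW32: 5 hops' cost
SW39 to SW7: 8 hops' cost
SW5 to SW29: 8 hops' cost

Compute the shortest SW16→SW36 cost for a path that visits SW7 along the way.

Best SW16 to SW7: SW16–SW29–SW39–SW7 costing 19
Shortest SW7→SW36: SW7–SW5–SW36 = 12
Total via SW7: 19 + 12 = 31 hops' cost.

31 hops' cost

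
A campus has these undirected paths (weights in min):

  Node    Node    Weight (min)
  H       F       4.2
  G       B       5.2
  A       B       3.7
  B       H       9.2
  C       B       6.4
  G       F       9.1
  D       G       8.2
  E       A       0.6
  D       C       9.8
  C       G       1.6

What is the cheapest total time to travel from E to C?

10.7 min

Settle nodes by increasing distance from E:
E: 0
A: 0.6  (via E)
B: 4.3  (via A)
G: 9.5  (via B)
C: 10.7  (via B)
Shortest route: E–A–B–C = 10.7 min.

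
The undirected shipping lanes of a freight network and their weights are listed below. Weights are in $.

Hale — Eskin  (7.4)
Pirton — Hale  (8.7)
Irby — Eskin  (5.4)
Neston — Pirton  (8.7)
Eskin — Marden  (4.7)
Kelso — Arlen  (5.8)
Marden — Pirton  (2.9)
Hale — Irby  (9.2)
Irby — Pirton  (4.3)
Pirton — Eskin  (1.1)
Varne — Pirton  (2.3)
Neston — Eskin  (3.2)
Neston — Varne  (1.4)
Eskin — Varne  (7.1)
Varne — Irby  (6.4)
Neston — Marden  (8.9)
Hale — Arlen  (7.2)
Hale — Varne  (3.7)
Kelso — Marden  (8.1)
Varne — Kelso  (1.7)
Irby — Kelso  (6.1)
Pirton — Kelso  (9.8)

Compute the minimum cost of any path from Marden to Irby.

$7.2

Compare a few routes:
Marden - Pirton - Eskin - Irby: 2.9+1.1+5.4 = 9.4
Marden - Eskin - Pirton - Irby: 4.7+1.1+4.3 = 10.1
Marden - Pirton - Irby: 2.9+4.3 = 7.2
Marden - Eskin - Irby: 4.7+5.4 = 10.1
Cheapest is Marden - Pirton - Irby at $7.2.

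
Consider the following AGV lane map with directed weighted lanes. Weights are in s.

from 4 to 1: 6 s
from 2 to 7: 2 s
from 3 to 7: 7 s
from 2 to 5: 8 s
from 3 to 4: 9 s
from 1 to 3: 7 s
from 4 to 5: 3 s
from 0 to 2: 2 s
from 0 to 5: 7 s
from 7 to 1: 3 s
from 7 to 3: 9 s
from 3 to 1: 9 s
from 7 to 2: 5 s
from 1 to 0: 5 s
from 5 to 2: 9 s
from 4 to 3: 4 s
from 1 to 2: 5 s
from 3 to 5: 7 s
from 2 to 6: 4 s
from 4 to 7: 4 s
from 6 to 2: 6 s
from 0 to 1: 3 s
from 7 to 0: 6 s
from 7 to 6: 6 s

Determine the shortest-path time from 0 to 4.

19 s

Running Dijkstra from 0:
0: 0
2: 2  (via 0)
1: 3  (via 0)
7: 4  (via 2)
6: 6  (via 2)
5: 7  (via 0)
3: 10  (via 1)
4: 19  (via 3)
Shortest route: 0 → 1 → 3 → 4 = 19 s.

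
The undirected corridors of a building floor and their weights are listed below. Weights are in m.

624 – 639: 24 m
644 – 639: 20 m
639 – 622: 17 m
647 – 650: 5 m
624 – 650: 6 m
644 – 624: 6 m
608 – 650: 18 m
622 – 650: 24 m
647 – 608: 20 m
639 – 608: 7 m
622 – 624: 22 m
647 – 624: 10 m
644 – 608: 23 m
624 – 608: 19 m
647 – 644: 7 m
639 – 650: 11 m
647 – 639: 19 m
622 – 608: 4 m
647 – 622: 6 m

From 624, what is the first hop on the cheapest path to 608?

608

Enumerating some paths:
624 → 650 → 647 → 622 → 608: 6+5+6+4 = 21
624 → 608: 19 = 19
624 → 644 → 647 → 622 → 608: 6+7+6+4 = 23
624 → 647 → 622 → 608: 10+6+4 = 20
The minimum is 19 m via 624 → 608.
So from 624 the first move is to 608.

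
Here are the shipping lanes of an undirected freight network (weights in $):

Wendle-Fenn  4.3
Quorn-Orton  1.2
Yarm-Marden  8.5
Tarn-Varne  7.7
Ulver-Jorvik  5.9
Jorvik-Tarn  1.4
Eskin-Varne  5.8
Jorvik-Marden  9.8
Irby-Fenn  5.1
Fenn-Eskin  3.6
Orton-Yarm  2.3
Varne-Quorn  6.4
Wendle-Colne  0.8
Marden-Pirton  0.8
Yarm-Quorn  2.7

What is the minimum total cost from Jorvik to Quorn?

$15.5

Enumerating some paths:
Jorvik–Marden–Yarm–Quorn: 9.8+8.5+2.7 = 21
Jorvik–Tarn–Varne–Quorn: 1.4+7.7+6.4 = 15.5
Cheapest is Jorvik–Tarn–Varne–Quorn at $15.5.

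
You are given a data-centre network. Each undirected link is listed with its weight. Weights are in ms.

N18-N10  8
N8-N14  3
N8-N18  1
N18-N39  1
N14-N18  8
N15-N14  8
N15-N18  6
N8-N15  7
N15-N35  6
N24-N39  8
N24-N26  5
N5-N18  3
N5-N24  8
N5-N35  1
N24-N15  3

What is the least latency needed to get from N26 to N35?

14 ms

Settle nodes by increasing distance from N26:
N26: 0
N24: 5  (via N26)
N15: 8  (via N24)
N5: 13  (via N24)
N39: 13  (via N24)
N35: 14  (via N15)
Shortest route: N26 → N24 → N15 → N35 = 14 ms.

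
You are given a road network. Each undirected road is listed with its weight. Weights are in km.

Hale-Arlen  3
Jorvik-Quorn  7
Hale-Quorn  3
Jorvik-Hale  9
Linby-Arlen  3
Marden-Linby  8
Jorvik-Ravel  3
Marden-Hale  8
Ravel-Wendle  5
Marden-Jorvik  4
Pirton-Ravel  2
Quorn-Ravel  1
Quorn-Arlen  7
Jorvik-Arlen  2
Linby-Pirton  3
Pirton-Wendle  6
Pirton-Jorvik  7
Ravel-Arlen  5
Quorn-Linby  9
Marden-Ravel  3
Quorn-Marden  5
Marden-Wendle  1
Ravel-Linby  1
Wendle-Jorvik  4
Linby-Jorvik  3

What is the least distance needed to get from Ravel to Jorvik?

3 km

Enumerating some paths:
Ravel - Jorvik: 3 = 3
Ravel - Linby - Jorvik: 1+3 = 4
Ravel - Linby - Arlen - Jorvik: 1+3+2 = 6
Ravel - Arlen - Jorvik: 5+2 = 7
The minimum is 3 km via Ravel - Jorvik.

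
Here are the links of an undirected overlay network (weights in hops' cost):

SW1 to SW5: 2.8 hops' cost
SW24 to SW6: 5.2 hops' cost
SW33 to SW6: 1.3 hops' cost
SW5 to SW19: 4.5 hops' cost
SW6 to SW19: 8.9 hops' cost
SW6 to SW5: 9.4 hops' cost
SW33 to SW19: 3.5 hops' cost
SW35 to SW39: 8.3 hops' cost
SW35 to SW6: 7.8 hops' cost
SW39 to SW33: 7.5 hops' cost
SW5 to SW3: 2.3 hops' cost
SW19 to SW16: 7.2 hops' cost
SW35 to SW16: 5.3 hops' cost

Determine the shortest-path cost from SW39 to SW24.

Compare a few routes:
SW39 - SW35 - SW6 - SW24: 8.3+7.8+5.2 = 21.3
SW39 - SW33 - SW6 - SW24: 7.5+1.3+5.2 = 14
The minimum is 14 hops' cost via SW39 - SW33 - SW6 - SW24.

14 hops' cost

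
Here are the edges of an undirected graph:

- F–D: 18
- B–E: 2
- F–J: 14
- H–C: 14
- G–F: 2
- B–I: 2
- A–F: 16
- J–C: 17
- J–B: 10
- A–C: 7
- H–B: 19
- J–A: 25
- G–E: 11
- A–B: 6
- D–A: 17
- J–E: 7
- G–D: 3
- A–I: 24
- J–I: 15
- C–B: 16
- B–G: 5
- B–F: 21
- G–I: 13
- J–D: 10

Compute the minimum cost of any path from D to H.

27

Enumerating some paths:
D → G → E → B → H: 3+11+2+19 = 35
D → G → B → A → C → H: 3+5+6+7+14 = 35
D → G → I → B → H: 3+13+2+19 = 37
D → G → B → H: 3+5+19 = 27
The minimum is 27 via D → G → B → H.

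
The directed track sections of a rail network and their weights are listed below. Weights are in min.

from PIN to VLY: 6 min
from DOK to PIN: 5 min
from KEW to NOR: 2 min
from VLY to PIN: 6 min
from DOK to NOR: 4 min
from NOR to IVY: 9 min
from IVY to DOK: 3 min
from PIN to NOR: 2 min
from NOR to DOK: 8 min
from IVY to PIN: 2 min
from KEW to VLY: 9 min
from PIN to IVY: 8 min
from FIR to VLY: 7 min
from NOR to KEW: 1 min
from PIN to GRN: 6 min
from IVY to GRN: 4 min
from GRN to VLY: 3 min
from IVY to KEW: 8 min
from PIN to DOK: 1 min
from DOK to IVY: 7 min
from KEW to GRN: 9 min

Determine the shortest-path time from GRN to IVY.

Settle nodes by increasing distance from GRN:
GRN: 0
VLY: 3  (via GRN)
PIN: 9  (via VLY)
DOK: 10  (via PIN)
NOR: 11  (via PIN)
KEW: 12  (via NOR)
IVY: 17  (via PIN)
Shortest route: GRN → VLY → PIN → IVY = 17 min.

17 min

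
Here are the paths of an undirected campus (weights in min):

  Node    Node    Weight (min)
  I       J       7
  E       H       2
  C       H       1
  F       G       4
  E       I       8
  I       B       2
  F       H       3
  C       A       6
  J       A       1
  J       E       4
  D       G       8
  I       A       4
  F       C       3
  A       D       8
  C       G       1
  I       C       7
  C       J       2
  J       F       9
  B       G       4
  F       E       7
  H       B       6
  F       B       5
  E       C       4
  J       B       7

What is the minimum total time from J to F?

5 min

Running Dijkstra from J:
J: 0
A: 1  (via J)
C: 2  (via J)
G: 3  (via C)
H: 3  (via C)
E: 4  (via J)
F: 5  (via C)
Shortest route: J–C–F = 5 min.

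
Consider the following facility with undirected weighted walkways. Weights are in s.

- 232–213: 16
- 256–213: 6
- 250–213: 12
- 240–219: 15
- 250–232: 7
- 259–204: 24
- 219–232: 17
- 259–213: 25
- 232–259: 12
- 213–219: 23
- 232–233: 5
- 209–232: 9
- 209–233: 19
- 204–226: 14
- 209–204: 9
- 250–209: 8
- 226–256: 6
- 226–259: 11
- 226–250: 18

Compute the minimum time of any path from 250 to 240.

Candidate routes:
250–209–232–219–240: 8+9+17+15 = 49
250–213–232–219–240: 12+16+17+15 = 60
250–213–219–240: 12+23+15 = 50
250–232–219–240: 7+17+15 = 39
Cheapest is 250–232–219–240 at 39 s.

39 s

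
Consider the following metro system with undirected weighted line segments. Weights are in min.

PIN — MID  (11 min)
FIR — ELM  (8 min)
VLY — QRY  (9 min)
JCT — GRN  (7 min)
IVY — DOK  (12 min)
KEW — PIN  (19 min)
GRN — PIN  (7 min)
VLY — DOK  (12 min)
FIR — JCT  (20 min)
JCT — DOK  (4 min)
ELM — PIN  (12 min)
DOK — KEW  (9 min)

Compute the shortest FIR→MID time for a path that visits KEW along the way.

63 min

Best FIR to KEW: FIR → JCT → DOK → KEW costing 33
Shortest KEW→MID: KEW → PIN → MID = 30
Total via KEW: 33 + 30 = 63 min.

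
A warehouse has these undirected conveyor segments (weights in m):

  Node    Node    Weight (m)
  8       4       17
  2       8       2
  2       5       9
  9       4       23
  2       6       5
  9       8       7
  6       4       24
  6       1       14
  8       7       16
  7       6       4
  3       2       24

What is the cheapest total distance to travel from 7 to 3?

Shortest distances from 7:
7: 0
6: 4  (via 7)
2: 9  (via 6)
8: 11  (via 2)
1: 18  (via 6)
5: 18  (via 2)
9: 18  (via 8)
4: 28  (via 6)
3: 33  (via 2)
Shortest route: 7–6–2–3 = 33 m.

33 m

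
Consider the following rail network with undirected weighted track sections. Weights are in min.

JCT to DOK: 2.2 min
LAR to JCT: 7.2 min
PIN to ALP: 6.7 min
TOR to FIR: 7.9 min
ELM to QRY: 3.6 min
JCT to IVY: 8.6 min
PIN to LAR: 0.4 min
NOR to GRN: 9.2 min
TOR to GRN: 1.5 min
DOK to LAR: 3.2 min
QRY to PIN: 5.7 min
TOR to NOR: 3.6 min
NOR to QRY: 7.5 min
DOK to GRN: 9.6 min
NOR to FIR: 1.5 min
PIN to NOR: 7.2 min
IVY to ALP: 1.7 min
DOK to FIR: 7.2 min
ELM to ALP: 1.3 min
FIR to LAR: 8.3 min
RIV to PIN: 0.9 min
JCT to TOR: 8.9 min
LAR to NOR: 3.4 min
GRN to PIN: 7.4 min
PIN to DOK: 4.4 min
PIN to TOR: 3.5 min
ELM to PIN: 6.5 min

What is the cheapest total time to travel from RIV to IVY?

9.3 min

Compare a few routes:
RIV → PIN → QRY → ELM → ALP → IVY: 0.9+5.7+3.6+1.3+1.7 = 13.2
RIV → PIN → LAR → DOK → JCT → IVY: 0.9+0.4+3.2+2.2+8.6 = 15.3
RIV → PIN → ALP → IVY: 0.9+6.7+1.7 = 9.3
RIV → PIN → ELM → ALP → IVY: 0.9+6.5+1.3+1.7 = 10.4
Cheapest is RIV → PIN → ALP → IVY at 9.3 min.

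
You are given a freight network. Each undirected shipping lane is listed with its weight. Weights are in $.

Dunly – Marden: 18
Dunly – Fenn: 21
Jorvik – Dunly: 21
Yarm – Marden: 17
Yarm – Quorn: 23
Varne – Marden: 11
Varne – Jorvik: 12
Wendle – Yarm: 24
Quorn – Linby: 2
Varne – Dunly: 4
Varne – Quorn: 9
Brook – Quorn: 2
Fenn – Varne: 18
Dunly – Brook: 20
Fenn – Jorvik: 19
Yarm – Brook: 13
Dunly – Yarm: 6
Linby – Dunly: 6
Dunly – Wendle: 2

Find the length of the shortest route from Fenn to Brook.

$29

Settle nodes by increasing distance from Fenn:
Fenn: 0
Varne: 18  (via Fenn)
Jorvik: 19  (via Fenn)
Dunly: 21  (via Fenn)
Wendle: 23  (via Dunly)
Quorn: 27  (via Varne)
Linby: 27  (via Dunly)
Yarm: 27  (via Dunly)
Brook: 29  (via Quorn)
Shortest route: Fenn → Varne → Quorn → Brook = $29.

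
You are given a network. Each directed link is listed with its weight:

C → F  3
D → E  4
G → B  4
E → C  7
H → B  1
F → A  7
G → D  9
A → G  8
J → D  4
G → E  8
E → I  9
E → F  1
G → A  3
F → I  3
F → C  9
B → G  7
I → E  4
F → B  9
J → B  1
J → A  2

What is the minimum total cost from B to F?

16

Shortest distances from B:
B: 0
G: 7  (via B)
A: 10  (via G)
E: 15  (via G)
D: 16  (via G)
F: 16  (via E)
Shortest route: B–G–E–F = 16.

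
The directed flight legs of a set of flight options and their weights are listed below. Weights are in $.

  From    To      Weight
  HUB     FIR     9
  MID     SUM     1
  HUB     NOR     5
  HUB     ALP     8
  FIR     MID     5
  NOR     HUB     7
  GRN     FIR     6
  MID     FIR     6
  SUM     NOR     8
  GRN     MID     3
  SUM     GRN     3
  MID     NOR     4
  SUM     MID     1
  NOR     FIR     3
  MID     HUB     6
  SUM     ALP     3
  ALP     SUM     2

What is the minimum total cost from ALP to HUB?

$9

Settle nodes by increasing distance from ALP:
ALP: 0
SUM: 2  (via ALP)
MID: 3  (via SUM)
GRN: 5  (via SUM)
NOR: 7  (via MID)
HUB: 9  (via MID)
Shortest route: ALP–SUM–MID–HUB = $9.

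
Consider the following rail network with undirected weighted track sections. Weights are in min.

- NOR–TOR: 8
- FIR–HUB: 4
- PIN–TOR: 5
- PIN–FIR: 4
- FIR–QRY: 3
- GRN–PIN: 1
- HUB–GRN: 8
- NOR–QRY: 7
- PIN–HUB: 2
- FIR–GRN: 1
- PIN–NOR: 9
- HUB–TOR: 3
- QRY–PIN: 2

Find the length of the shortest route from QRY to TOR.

Compare a few routes:
QRY - FIR - GRN - PIN - HUB - TOR: 3+1+1+2+3 = 10
QRY - FIR - GRN - PIN - TOR: 3+1+1+5 = 10
QRY - PIN - TOR: 2+5 = 7
QRY - FIR - HUB - TOR: 3+4+3 = 10
The minimum is 7 min via QRY - PIN - TOR.

7 min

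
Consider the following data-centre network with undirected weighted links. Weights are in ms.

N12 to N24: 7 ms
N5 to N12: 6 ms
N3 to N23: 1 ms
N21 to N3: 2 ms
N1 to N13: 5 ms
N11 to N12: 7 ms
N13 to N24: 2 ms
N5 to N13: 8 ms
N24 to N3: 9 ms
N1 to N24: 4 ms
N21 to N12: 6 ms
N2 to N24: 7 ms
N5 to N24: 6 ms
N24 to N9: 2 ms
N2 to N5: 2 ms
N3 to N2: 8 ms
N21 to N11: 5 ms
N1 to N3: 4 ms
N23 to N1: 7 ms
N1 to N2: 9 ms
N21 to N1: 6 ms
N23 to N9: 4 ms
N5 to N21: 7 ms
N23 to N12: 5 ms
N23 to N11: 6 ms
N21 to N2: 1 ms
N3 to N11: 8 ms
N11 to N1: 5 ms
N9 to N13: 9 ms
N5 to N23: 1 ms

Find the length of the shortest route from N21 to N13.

Compare a few routes:
N21–N1–N13: 6+5 = 11
N21–N3–N1–N13: 2+4+5 = 11
N21–N3–N23–N9–N24–N13: 2+1+4+2+2 = 11
N21–N2–N24–N13: 1+7+2 = 10
Cheapest is N21–N2–N24–N13 at 10 ms.

10 ms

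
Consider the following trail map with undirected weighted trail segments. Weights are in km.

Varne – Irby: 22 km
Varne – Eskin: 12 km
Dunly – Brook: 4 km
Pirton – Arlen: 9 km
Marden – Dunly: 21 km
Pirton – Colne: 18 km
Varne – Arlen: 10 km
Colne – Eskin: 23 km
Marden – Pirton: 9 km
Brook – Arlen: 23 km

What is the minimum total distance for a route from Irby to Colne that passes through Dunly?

107 km

Shortest Irby→Dunly: Irby–Varne–Arlen–Brook–Dunly = 59
Best Dunly to Colne: Dunly–Marden–Pirton–Colne costing 48
Total via Dunly: 59 + 48 = 107 km.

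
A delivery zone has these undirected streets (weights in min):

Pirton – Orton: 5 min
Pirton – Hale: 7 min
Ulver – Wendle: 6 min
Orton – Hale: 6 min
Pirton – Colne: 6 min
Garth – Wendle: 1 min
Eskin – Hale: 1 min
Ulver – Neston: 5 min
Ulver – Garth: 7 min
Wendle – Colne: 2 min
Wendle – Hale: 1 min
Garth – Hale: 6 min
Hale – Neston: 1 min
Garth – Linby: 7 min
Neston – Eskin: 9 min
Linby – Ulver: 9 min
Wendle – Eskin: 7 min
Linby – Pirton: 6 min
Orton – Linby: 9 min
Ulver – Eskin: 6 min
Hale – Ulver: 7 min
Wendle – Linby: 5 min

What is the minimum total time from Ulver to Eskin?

6 min

Enumerating some paths:
Ulver - Neston - Hale - Eskin: 5+1+1 = 7
Ulver - Hale - Eskin: 7+1 = 8
Ulver - Eskin: 6 = 6
Ulver - Wendle - Hale - Eskin: 6+1+1 = 8
The minimum is 6 min via Ulver - Eskin.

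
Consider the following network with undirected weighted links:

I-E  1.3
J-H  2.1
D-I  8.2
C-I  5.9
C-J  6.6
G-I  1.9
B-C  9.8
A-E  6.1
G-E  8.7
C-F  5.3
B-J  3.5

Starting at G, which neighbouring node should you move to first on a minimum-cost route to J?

Candidate routes:
G → E → I → C → J: 8.7+1.3+5.9+6.6 = 22.5
G → I → C → J: 1.9+5.9+6.6 = 14.4
G → I → C → B → J: 1.9+5.9+9.8+3.5 = 21.1
Cheapest is G → I → C → J at 14.4.
So from G the first move is to I.

I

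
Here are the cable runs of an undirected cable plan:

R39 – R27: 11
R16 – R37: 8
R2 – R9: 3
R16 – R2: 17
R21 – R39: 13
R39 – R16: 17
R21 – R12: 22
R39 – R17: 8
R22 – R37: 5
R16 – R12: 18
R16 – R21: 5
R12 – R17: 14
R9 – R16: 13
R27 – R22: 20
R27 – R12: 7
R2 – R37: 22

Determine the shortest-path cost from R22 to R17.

38

Enumerating some paths:
R22–R37–R16–R39–R17: 5+8+17+8 = 38
R22–R27–R39–R17: 20+11+8 = 39
R22–R37–R16–R21–R39–R17: 5+8+5+13+8 = 39
R22–R27–R12–R17: 20+7+14 = 41
The minimum is 38 via R22–R37–R16–R39–R17.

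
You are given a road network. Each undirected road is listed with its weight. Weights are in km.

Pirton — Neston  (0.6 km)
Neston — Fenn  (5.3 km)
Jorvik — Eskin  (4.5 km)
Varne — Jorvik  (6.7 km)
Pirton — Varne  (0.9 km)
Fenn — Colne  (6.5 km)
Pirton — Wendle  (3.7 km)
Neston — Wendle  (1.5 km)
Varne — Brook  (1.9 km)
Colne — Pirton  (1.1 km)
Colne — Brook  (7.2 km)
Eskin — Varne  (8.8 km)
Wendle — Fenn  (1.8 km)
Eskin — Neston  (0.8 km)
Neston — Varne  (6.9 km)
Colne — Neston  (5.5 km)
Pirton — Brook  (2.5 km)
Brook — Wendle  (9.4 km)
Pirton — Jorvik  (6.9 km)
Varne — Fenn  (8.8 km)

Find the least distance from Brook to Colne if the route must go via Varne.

Best Brook to Varne: Brook → Varne costing 1.9
Best Varne to Colne: Varne → Pirton → Colne costing 2
Total via Varne: 1.9 + 2 = 3.9 km.

3.9 km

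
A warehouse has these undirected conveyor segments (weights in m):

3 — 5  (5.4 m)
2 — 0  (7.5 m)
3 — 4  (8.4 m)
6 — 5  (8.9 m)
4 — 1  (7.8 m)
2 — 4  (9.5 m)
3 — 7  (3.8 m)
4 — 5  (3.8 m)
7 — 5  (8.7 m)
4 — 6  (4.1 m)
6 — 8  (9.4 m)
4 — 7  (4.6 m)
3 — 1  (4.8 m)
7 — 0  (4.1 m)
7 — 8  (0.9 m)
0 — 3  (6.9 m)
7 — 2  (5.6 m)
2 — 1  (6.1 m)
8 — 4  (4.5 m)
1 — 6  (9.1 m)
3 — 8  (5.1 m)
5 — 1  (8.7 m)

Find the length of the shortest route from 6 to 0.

Settle nodes by increasing distance from 6:
6: 0
4: 4.1  (via 6)
5: 7.9  (via 4)
8: 8.6  (via 4)
7: 8.7  (via 4)
1: 9.1  (via 6)
3: 12.5  (via 4)
0: 12.8  (via 7)
Shortest route: 6–4–7–0 = 12.8 m.

12.8 m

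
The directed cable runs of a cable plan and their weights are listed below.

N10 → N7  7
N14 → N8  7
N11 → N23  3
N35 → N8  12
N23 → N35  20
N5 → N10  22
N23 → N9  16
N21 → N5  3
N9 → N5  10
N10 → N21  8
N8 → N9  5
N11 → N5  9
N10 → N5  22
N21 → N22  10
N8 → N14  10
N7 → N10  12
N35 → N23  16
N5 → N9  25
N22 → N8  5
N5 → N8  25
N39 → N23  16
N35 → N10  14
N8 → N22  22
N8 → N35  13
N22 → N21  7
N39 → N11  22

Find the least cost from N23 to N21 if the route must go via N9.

Best N23 to N9: N23–N9 costing 16
Best N9 to N21: N9–N5–N10–N21 costing 40
Total via N9: 16 + 40 = 56.

56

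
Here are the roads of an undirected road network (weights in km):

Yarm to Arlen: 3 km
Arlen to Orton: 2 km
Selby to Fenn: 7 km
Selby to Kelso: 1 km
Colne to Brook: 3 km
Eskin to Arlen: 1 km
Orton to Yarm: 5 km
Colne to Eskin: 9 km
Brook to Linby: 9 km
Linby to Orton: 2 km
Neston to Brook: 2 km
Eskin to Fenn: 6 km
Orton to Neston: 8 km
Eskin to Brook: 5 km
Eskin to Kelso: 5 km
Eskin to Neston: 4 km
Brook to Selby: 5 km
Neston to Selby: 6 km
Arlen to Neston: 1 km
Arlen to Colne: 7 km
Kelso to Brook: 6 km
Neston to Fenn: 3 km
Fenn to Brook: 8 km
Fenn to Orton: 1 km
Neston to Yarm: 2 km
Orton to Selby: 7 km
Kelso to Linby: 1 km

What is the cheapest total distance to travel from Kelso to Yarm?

Compare a few routes:
Kelso → Linby → Orton → Fenn → Neston → Yarm: 1+2+1+3+2 = 9
Kelso → Linby → Orton → Yarm: 1+2+5 = 8
Kelso → Eskin → Arlen → Neston → Yarm: 5+1+1+2 = 9
Kelso → Eskin → Arlen → Yarm: 5+1+3 = 9
The minimum is 8 km via Kelso → Linby → Orton → Yarm.

8 km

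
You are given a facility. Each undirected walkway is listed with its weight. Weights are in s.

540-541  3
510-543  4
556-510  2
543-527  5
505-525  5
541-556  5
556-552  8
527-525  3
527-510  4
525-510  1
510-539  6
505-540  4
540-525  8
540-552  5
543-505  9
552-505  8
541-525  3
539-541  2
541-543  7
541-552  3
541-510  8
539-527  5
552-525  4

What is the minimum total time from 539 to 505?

Running Dijkstra from 539:
539: 0
541: 2  (via 539)
525: 5  (via 541)
552: 5  (via 541)
540: 5  (via 541)
527: 5  (via 539)
510: 6  (via 539)
556: 7  (via 541)
505: 9  (via 540)
Shortest route: 539–541–540–505 = 9 s.

9 s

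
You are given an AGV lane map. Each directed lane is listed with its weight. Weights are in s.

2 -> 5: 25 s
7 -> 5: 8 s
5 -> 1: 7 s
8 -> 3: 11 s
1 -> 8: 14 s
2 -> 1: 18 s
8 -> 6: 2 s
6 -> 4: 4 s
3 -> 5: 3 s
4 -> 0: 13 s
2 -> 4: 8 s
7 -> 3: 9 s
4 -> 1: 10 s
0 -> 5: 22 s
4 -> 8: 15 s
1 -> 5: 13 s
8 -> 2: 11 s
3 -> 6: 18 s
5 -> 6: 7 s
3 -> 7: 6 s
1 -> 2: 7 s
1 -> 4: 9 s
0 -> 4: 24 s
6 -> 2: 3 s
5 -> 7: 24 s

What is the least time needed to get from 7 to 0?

32 s

Running Dijkstra from 7:
7: 0
5: 8  (via 7)
3: 9  (via 7)
1: 15  (via 5)
6: 15  (via 5)
2: 18  (via 6)
4: 19  (via 6)
8: 29  (via 1)
0: 32  (via 4)
Shortest route: 7 → 5 → 6 → 4 → 0 = 32 s.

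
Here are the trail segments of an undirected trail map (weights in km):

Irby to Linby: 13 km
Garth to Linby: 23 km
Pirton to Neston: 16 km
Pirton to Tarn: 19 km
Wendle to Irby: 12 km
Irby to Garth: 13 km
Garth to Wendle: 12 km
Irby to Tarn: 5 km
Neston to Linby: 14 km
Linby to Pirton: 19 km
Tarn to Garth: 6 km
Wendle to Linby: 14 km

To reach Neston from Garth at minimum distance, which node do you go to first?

Linby

Enumerating some paths:
Garth - Linby - Neston: 23+14 = 37
Garth - Tarn - Irby - Linby - Neston: 6+5+13+14 = 38
Garth - Wendle - Linby - Neston: 12+14+14 = 40
Garth - Irby - Linby - Neston: 13+13+14 = 40
The minimum is 37 km via Garth - Linby - Neston.
So from Garth the first move is to Linby.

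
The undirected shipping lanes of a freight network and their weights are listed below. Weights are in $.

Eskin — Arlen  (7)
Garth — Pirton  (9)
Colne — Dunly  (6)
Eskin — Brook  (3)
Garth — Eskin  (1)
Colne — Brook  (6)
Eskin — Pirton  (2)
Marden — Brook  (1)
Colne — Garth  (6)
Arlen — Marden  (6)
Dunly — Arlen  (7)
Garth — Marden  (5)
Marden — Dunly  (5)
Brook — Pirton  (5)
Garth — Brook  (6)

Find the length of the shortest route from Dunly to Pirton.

Enumerating some paths:
Dunly - Marden - Brook - Pirton: 5+1+5 = 11
Dunly - Marden - Garth - Eskin - Pirton: 5+5+1+2 = 13
Dunly - Colne - Garth - Eskin - Pirton: 6+6+1+2 = 15
The minimum is $11 via Dunly - Marden - Brook - Pirton.

$11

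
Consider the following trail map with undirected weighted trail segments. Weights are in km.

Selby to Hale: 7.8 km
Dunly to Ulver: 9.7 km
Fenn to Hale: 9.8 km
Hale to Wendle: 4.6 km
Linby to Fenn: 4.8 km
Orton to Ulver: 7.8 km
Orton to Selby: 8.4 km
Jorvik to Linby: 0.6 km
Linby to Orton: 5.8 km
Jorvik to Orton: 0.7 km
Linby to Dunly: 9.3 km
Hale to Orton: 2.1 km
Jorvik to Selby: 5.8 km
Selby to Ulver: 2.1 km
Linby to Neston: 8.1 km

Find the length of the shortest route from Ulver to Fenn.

Enumerating some paths:
Ulver → Selby → Jorvik → Linby → Fenn: 2.1+5.8+0.6+4.8 = 13.3
Ulver → Orton → Jorvik → Linby → Fenn: 7.8+0.7+0.6+4.8 = 13.9
Cheapest is Ulver → Selby → Jorvik → Linby → Fenn at 13.3 km.

13.3 km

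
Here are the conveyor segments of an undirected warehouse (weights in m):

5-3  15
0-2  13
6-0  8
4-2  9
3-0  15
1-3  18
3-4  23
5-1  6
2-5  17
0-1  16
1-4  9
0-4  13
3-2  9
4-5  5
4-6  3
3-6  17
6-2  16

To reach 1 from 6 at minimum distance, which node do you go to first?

4

Compare a few routes:
6 → 4 → 1: 3+9 = 12
6 → 4 → 5 → 1: 3+5+6 = 14
The minimum is 12 m via 6 → 4 → 1.
So from 6 the first move is to 4.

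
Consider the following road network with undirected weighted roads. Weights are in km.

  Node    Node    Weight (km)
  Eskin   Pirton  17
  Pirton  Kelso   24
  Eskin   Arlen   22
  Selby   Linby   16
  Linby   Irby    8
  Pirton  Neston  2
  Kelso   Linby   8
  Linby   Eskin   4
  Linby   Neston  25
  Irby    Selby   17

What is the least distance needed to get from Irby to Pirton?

Settle nodes by increasing distance from Irby:
Irby: 0
Linby: 8  (via Irby)
Eskin: 12  (via Linby)
Kelso: 16  (via Linby)
Selby: 17  (via Irby)
Pirton: 29  (via Eskin)
Shortest route: Irby–Linby–Eskin–Pirton = 29 km.

29 km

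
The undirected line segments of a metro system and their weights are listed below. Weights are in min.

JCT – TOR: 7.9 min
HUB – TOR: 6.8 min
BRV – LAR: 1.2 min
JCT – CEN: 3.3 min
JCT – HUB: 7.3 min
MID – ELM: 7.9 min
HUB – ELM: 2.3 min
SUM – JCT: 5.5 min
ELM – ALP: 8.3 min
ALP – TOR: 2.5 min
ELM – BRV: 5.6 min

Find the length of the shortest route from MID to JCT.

17.5 min

Shortest distances from MID:
MID: 0
ELM: 7.9  (via MID)
HUB: 10.2  (via ELM)
BRV: 13.5  (via ELM)
LAR: 14.7  (via BRV)
ALP: 16.2  (via ELM)
TOR: 17  (via HUB)
JCT: 17.5  (via HUB)
Shortest route: MID–ELM–HUB–JCT = 17.5 min.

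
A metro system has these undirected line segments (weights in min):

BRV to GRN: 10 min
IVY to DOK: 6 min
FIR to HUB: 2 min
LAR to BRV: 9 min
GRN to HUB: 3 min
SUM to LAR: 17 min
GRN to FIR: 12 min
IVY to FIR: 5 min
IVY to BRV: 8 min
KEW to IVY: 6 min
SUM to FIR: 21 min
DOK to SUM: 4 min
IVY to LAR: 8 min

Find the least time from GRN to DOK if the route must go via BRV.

Shortest GRN→BRV: GRN → BRV = 10
Best BRV to DOK: BRV → IVY → DOK costing 14
Total via BRV: 10 + 14 = 24 min.

24 min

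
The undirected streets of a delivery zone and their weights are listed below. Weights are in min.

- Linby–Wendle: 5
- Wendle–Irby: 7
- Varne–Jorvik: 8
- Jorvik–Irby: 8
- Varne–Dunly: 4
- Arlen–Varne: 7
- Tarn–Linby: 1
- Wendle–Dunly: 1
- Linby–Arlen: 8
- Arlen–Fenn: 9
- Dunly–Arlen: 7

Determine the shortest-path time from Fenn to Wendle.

17 min

Shortest distances from Fenn:
Fenn: 0
Arlen: 9  (via Fenn)
Dunly: 16  (via Arlen)
Varne: 16  (via Arlen)
Wendle: 17  (via Dunly)
Shortest route: Fenn → Arlen → Dunly → Wendle = 17 min.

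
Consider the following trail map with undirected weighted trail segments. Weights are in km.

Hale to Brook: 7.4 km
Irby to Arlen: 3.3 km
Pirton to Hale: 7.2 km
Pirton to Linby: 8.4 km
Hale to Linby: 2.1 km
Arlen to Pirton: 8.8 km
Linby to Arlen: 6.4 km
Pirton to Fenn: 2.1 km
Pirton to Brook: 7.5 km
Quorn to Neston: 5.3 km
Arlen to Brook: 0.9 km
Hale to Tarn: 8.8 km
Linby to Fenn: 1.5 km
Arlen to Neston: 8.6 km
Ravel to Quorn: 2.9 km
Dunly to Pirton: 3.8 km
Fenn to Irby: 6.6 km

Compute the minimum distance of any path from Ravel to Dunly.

29 km

Candidate routes:
Ravel - Quorn - Neston - Arlen - Brook - Pirton - Dunly: 2.9+5.3+8.6+0.9+7.5+3.8 = 29
Ravel - Quorn - Neston - Arlen - Linby - Fenn - Pirton - Dunly: 2.9+5.3+8.6+6.4+1.5+2.1+3.8 = 30.6
Ravel - Quorn - Neston - Arlen - Pirton - Dunly: 2.9+5.3+8.6+8.8+3.8 = 29.4
Ravel - Quorn - Neston - Arlen - Irby - Fenn - Pirton - Dunly: 2.9+5.3+8.6+3.3+6.6+2.1+3.8 = 32.6
Cheapest is Ravel - Quorn - Neston - Arlen - Brook - Pirton - Dunly at 29 km.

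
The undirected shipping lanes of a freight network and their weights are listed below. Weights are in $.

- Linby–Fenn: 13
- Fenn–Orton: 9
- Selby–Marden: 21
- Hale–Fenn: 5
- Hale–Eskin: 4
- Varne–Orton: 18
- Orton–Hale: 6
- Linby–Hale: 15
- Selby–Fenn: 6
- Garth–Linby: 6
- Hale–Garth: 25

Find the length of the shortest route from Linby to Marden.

$40

Enumerating some paths:
Linby–Hale–Fenn–Selby–Marden: 15+5+6+21 = 47
Linby–Fenn–Selby–Marden: 13+6+21 = 40
Cheapest is Linby–Fenn–Selby–Marden at $40.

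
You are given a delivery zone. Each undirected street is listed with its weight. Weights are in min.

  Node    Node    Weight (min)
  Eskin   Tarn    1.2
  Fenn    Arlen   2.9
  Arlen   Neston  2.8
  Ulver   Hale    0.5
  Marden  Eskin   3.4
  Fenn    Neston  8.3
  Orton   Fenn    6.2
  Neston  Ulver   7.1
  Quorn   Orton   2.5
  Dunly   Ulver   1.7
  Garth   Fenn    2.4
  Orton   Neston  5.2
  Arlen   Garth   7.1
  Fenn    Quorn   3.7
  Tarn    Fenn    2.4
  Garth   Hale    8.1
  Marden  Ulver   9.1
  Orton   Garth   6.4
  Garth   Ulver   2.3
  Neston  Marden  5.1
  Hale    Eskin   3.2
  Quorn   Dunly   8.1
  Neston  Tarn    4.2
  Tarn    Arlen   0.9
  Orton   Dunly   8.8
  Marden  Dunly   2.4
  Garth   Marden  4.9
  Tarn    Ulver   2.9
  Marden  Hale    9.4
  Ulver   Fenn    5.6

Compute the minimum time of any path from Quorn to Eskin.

7.3 min

Settle nodes by increasing distance from Quorn:
Quorn: 0
Orton: 2.5  (via Quorn)
Fenn: 3.7  (via Quorn)
Tarn: 6.1  (via Fenn)
Garth: 6.1  (via Fenn)
Arlen: 6.6  (via Fenn)
Eskin: 7.3  (via Tarn)
Shortest route: Quorn → Fenn → Tarn → Eskin = 7.3 min.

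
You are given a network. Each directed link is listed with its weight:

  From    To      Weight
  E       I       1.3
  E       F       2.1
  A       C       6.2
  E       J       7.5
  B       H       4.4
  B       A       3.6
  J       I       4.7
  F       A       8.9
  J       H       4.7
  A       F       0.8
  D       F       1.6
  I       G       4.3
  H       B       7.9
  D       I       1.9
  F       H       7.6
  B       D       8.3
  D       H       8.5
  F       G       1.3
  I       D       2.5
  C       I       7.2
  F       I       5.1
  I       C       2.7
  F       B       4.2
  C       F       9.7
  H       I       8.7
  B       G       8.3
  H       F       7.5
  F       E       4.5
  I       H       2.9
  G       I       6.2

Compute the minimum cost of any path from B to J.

Candidate routes:
B - D - F - E - J: 8.3+1.6+4.5+7.5 = 21.9
B - H - F - E - J: 4.4+7.5+4.5+7.5 = 23.9
B - A - F - E - J: 3.6+0.8+4.5+7.5 = 16.4
The minimum is 16.4 via B - A - F - E - J.

16.4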